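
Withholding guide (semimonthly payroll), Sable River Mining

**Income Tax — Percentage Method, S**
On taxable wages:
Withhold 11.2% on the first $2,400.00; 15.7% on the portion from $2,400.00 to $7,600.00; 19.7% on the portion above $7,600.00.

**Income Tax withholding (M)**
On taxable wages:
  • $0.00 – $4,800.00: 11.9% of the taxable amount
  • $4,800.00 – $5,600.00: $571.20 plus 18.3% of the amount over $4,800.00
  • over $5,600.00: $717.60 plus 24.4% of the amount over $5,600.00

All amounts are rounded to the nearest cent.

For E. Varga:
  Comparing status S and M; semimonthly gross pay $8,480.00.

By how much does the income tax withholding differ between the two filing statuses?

Income Tax (S): taxable = $8,480.00
  $1,085.20 + 19.7% × ($8,480.00 − $7,600.00) = $1,085.20 + 19.7% × $880.00 = $1,258.56
Income Tax (M): taxable = $8,480.00
  $717.60 + 24.4% × ($8,480.00 − $5,600.00) = $717.60 + 24.4% × $2,880.00 = $1,420.32
Difference: |$1,258.56 − $1,420.32| = $161.76 (higher under M)

$161.76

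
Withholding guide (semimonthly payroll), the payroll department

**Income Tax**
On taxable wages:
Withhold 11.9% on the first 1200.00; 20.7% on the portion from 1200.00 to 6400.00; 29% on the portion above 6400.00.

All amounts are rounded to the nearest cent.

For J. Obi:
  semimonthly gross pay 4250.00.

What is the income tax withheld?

774.15

Income Tax: taxable = 4250.00
  142.80 + 20.7% × (4250.00 − 1200.00) = 142.80 + 20.7% × 3050.00 = 774.15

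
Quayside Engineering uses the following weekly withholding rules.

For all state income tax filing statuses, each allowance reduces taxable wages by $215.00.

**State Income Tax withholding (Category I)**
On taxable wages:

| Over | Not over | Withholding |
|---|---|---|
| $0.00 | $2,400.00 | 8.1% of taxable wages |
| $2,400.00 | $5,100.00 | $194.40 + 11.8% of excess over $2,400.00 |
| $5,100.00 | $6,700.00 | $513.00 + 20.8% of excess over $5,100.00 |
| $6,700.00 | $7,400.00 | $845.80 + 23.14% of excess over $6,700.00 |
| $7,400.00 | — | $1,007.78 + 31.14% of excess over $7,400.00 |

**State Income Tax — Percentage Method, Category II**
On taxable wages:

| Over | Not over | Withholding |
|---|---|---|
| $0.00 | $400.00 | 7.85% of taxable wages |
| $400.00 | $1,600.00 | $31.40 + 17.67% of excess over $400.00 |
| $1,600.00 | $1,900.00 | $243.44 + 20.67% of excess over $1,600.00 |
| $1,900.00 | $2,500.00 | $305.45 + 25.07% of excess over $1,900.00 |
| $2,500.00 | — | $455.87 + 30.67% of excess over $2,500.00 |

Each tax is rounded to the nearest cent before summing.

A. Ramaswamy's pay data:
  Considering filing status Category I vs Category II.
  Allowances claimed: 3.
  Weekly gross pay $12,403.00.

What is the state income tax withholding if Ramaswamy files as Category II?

State Income Tax (Category II): taxable = $12,403.00 − 3×$215.00 = $11,758.00
  $455.87 + 30.67% × ($11,758.00 − $2,500.00) = $455.87 + 30.67% × $9,258.00 = $3,295.30

$3,295.30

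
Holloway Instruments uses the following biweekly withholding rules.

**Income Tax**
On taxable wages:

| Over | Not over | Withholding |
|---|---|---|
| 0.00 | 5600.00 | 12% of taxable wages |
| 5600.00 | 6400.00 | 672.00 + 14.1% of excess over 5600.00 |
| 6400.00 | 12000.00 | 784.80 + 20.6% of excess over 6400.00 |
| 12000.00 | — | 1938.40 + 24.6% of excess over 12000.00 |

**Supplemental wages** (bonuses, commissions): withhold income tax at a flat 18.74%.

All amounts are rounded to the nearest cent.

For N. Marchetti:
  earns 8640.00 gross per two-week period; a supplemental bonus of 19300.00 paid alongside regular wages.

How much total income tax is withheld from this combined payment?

Income Tax: taxable = 8640.00
  784.80 + 20.6% × (8640.00 − 6400.00) = 784.80 + 20.6% × 2240.00 = 1246.24
Supplemental (18.74% flat on bonus): 18.74% × 19300.00 = 3616.82
Total income tax: 1246.24 + 3616.82 = 4863.06

4863.06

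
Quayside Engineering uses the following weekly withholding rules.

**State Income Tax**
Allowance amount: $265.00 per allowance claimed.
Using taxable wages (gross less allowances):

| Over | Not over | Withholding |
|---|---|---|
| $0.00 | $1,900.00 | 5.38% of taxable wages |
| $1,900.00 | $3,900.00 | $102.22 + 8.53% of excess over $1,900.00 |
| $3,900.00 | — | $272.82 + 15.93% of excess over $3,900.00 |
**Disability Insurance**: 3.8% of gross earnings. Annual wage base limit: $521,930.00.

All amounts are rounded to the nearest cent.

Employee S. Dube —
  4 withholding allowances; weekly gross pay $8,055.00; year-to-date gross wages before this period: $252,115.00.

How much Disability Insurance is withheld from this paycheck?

Disability Insurance: 3.8% × $8,055.00 = $306.09

$306.09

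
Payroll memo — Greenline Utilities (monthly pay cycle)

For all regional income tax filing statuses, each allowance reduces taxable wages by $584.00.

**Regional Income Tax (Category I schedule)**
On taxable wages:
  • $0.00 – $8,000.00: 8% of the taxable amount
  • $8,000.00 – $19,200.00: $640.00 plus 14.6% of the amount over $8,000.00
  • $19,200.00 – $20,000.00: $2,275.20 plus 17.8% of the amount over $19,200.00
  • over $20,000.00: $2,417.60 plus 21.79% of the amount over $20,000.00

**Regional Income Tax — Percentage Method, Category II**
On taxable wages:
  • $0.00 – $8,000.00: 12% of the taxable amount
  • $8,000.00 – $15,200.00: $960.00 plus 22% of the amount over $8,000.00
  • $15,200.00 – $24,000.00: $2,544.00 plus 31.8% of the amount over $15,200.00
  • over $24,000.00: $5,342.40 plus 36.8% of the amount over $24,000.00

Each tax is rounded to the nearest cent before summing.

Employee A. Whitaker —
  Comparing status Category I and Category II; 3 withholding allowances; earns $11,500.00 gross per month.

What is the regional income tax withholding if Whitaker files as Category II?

Regional Income Tax (Category II): taxable = $11,500.00 − 3×$584.00 = $9,748.00
  $960.00 + 22% × ($9,748.00 − $8,000.00) = $960.00 + 22% × $1,748.00 = $1,344.56

$1,344.56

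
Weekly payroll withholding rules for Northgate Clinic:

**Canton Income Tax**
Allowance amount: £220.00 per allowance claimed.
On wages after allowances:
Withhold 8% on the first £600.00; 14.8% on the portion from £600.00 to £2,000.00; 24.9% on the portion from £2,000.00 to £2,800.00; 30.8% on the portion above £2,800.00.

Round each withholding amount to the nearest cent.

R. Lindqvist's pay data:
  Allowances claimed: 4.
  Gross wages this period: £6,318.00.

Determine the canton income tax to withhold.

£1,266.90

Canton Income Tax: taxable = £6,318.00 − 4×£220.00 = £5,438.00
  £454.40 + 30.8% × (£5,438.00 − £2,800.00) = £454.40 + 30.8% × £2,638.00 = £1,266.90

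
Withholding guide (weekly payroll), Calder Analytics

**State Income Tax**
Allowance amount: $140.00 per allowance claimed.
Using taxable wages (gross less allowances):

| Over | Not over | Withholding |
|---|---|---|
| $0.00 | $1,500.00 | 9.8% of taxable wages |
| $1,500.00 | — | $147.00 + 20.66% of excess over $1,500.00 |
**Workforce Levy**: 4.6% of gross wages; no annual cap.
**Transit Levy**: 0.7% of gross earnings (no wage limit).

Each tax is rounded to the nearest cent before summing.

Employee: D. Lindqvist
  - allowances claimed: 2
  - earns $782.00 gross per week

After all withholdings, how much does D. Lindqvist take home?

$691.36

State Income Tax: taxable = $782.00 − 2×$140.00 = $502.00
  9.8% × $502.00 = $49.20
Workforce Levy: 4.6% × $782.00 = $35.97
Transit Levy: 0.7% × $782.00 = $5.47
Total withheld: $49.20 + $35.97 + $5.47 = $90.64
Net pay: $782.00 − $90.64 = $691.36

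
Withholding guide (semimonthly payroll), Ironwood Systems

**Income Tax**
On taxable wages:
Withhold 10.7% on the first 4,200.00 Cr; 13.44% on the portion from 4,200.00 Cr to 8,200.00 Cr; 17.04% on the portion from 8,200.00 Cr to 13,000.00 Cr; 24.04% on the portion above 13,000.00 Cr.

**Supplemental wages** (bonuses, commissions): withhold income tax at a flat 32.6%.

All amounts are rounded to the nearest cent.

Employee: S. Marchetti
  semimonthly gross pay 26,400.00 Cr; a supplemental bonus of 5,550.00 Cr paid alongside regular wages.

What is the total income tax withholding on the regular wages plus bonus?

Income Tax: taxable = 26,400.00 Cr
  1,804.92 Cr + 24.04% × (26,400.00 Cr − 13,000.00 Cr) = 1,804.92 Cr + 24.04% × 13,400.00 Cr = 5,026.28 Cr
Supplemental (32.6% flat on bonus): 32.6% × 5,550.00 Cr = 1,809.30 Cr
Total income tax: 5,026.28 Cr + 1,809.30 Cr = 6,835.58 Cr

6,835.58 Cr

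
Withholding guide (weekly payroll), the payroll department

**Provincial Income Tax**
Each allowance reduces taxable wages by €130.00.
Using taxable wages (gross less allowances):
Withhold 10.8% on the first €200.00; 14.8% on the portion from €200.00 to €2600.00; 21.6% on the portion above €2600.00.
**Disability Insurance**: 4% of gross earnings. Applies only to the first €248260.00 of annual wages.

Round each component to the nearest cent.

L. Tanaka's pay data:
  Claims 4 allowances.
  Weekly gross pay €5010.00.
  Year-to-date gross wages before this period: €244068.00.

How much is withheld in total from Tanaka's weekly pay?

€952.72

Provincial Income Tax: taxable = €5010.00 − 4×€130.00 = €4490.00
  €376.80 + 21.6% × (€4490.00 − €2600.00) = €376.80 + 21.6% × €1890.00 = €785.04
Disability Insurance: cap €248260.00 − YTD €244068.00 = €4192.00 subject; 4% × €4192.00 = €167.68
Total: €785.04 + €167.68 = €952.72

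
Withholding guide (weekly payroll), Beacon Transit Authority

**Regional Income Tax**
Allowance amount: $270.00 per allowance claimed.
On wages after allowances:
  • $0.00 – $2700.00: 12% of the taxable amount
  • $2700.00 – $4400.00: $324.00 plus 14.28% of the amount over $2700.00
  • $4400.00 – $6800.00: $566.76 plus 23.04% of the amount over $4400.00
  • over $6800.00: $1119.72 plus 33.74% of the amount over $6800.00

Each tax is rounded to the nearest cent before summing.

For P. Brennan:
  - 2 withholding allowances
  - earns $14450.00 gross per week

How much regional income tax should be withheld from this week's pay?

$3518.63

Regional Income Tax: taxable = $14450.00 − 2×$270.00 = $13910.00
  $1119.72 + 33.74% × ($13910.00 − $6800.00) = $1119.72 + 33.74% × $7110.00 = $3518.63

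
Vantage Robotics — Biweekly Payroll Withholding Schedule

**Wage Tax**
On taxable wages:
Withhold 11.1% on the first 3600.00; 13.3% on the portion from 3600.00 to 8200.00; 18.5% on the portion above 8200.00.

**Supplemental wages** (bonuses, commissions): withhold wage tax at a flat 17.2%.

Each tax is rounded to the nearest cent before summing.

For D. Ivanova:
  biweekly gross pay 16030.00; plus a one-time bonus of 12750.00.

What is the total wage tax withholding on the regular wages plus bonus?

4652.95

Wage Tax: taxable = 16030.00
  1011.40 + 18.5% × (16030.00 − 8200.00) = 1011.40 + 18.5% × 7830.00 = 2459.95
Supplemental (17.2% flat on bonus): 17.2% × 12750.00 = 2193.00
Total wage tax: 2459.95 + 2193.00 = 4652.95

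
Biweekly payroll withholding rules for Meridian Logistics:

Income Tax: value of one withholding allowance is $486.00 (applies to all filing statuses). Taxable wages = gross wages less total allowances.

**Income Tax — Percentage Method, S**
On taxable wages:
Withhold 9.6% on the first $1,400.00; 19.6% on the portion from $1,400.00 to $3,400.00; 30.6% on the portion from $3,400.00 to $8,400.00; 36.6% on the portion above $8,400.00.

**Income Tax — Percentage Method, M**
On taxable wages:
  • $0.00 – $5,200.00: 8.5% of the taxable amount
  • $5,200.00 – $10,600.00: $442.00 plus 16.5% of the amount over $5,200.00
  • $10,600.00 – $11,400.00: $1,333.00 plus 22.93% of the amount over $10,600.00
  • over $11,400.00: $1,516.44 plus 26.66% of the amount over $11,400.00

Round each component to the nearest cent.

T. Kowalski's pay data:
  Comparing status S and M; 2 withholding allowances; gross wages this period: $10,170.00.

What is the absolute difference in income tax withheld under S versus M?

Income Tax (S): taxable = $10,170.00 − 2×$486.00 = $9,198.00
  $2,056.40 + 36.6% × ($9,198.00 − $8,400.00) = $2,056.40 + 36.6% × $798.00 = $2,348.47
Income Tax (M): taxable = $10,170.00 − 2×$486.00 = $9,198.00
  $442.00 + 16.5% × ($9,198.00 − $5,200.00) = $442.00 + 16.5% × $3,998.00 = $1,101.67
Difference: |$2,348.47 − $1,101.67| = $1,246.80 (higher under S)

$1,246.80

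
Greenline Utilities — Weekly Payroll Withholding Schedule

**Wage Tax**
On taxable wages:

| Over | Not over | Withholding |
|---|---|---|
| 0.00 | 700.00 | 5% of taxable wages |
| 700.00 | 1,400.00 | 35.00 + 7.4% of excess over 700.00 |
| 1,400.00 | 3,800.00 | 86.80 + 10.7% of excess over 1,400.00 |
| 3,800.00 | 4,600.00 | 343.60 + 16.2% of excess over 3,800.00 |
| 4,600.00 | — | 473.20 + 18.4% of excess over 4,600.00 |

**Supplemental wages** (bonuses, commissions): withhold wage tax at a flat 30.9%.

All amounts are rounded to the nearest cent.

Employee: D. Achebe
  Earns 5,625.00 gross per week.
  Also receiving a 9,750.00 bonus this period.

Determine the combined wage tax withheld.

3,674.55

Wage Tax: taxable = 5,625.00
  473.20 + 18.4% × (5,625.00 − 4,600.00) = 473.20 + 18.4% × 1,025.00 = 661.80
Supplemental (30.9% flat on bonus): 30.9% × 9,750.00 = 3,012.75
Total wage tax: 661.80 + 3,012.75 = 3,674.55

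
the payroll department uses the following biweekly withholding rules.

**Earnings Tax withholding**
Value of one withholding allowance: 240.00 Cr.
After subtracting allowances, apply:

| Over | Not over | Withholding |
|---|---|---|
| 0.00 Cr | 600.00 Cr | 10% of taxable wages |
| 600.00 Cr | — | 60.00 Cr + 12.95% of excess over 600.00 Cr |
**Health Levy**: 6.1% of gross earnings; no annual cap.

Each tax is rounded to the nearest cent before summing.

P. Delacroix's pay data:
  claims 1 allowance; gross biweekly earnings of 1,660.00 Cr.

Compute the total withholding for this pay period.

267.45 Cr

Earnings Tax: taxable = 1,660.00 Cr − 1×240.00 Cr = 1,420.00 Cr
  60.00 Cr + 12.95% × (1,420.00 Cr − 600.00 Cr) = 60.00 Cr + 12.95% × 820.00 Cr = 166.19 Cr
Health Levy: 6.1% × 1,660.00 Cr = 101.26 Cr
Total: 166.19 Cr + 101.26 Cr = 267.45 Cr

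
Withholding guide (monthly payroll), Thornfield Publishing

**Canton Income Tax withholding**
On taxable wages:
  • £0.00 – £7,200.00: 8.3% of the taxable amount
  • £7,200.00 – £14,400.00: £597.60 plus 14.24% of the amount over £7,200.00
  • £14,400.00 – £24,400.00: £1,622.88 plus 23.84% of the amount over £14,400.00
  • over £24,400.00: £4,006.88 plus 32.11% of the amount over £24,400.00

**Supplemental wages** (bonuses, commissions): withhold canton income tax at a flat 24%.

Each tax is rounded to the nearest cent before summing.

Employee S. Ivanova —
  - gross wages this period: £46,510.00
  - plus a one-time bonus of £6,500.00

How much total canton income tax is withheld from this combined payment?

Canton Income Tax: taxable = £46,510.00
  £4,006.88 + 32.11% × (£46,510.00 − £24,400.00) = £4,006.88 + 32.11% × £22,110.00 = £11,106.40
Supplemental (24% flat on bonus): 24% × £6,500.00 = £1,560.00
Total canton income tax: £11,106.40 + £1,560.00 = £12,666.40

£12,666.40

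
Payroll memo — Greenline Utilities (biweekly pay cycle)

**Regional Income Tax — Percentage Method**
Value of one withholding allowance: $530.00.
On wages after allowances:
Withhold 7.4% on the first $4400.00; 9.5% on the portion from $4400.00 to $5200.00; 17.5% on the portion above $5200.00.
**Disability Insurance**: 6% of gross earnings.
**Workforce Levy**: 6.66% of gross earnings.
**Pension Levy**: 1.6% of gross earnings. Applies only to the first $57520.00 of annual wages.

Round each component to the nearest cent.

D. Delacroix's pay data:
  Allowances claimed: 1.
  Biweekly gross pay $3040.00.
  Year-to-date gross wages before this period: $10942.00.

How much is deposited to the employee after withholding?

Regional Income Tax: taxable = $3040.00 − 1×$530.00 = $2510.00
  7.4% × $2510.00 = $185.74
Disability Insurance: 6% × $3040.00 = $182.40
Workforce Levy: 6.66% × $3040.00 = $202.46
Pension Levy: 1.6% × $3040.00 = $48.64
Total withheld: $185.74 + $182.40 + $202.46 + $48.64 = $619.24
Net pay: $3040.00 − $619.24 = $2420.76

$2420.76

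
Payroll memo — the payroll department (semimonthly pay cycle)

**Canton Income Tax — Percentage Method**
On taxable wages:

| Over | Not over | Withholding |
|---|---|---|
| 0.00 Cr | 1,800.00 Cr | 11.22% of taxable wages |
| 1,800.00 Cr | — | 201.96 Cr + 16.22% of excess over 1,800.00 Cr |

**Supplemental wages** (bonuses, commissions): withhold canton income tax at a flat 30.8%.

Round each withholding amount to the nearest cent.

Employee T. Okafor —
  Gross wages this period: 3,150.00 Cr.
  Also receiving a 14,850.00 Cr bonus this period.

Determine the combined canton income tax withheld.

4,994.73 Cr

Canton Income Tax: taxable = 3,150.00 Cr
  201.96 Cr + 16.22% × (3,150.00 Cr − 1,800.00 Cr) = 201.96 Cr + 16.22% × 1,350.00 Cr = 420.93 Cr
Supplemental (30.8% flat on bonus): 30.8% × 14,850.00 Cr = 4,573.80 Cr
Total canton income tax: 420.93 Cr + 4,573.80 Cr = 4,994.73 Cr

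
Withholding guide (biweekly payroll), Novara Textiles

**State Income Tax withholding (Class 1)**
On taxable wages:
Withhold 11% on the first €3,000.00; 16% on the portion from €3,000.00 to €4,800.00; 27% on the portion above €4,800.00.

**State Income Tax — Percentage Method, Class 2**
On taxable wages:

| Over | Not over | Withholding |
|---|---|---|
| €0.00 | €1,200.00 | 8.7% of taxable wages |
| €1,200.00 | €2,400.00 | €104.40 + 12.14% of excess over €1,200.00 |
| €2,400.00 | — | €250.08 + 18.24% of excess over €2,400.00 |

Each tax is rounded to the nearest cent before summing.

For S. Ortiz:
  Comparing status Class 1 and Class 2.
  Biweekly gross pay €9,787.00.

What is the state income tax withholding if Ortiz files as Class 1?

€1,964.49

State Income Tax (Class 1): taxable = €9,787.00
  €618.00 + 27% × (€9,787.00 − €4,800.00) = €618.00 + 27% × €4,987.00 = €1,964.49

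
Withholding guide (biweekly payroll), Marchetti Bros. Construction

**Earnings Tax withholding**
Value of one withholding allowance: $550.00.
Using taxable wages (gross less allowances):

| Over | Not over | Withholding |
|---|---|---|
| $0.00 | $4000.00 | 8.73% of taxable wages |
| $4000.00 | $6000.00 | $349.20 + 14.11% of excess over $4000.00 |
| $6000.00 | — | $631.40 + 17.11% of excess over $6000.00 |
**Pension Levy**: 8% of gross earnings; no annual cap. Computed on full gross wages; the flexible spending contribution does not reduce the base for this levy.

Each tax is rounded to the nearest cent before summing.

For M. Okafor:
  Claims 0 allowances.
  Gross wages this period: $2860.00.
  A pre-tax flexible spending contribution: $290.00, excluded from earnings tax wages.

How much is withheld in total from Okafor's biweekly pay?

$453.16

Earnings Tax: taxable = $2860.00 − $290.00 = $2570.00
  8.73% × $2570.00 = $224.36
Pension Levy: 8% × $2860.00 = $228.80
Total: $224.36 + $228.80 = $453.16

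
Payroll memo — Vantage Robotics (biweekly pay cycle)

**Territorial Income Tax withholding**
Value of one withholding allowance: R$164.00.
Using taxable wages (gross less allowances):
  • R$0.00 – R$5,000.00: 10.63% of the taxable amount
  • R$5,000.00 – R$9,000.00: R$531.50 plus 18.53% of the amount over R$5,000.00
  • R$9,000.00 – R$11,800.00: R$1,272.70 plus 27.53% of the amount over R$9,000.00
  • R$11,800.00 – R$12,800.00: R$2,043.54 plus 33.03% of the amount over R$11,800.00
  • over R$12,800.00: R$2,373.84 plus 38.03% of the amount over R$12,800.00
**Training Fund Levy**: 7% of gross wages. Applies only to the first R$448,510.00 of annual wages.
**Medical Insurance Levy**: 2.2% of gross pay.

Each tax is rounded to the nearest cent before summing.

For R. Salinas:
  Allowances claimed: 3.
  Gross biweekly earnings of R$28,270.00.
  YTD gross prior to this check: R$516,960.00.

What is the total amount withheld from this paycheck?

R$8,691.91

Territorial Income Tax: taxable = R$28,270.00 − 3×R$164.00 = R$27,778.00
  R$2,373.84 + 38.03% × (R$27,778.00 − R$12,800.00) = R$2,373.84 + 38.03% × R$14,978.00 = R$8,069.97
Training Fund Levy: YTD R$516,960.00 ≥ cap R$448,510.00 → R$0.00
Medical Insurance Levy: 2.2% × R$28,270.00 = R$621.94
Total: R$8,069.97 + R$0.00 + R$621.94 = R$8,691.91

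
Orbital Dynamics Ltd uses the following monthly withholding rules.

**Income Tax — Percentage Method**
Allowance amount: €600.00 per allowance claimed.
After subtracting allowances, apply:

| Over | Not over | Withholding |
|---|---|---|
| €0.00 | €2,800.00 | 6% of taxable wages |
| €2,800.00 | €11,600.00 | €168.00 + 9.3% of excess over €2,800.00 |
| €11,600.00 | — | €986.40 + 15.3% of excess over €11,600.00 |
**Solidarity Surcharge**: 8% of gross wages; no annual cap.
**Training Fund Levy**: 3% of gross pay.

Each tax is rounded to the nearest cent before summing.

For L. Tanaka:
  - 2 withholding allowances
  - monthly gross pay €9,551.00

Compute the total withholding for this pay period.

€1,734.85

Income Tax: taxable = €9,551.00 − 2×€600.00 = €8,351.00
  €168.00 + 9.3% × (€8,351.00 − €2,800.00) = €168.00 + 9.3% × €5,551.00 = €684.24
Solidarity Surcharge: 8% × €9,551.00 = €764.08
Training Fund Levy: 3% × €9,551.00 = €286.53
Total: €684.24 + €764.08 + €286.53 = €1,734.85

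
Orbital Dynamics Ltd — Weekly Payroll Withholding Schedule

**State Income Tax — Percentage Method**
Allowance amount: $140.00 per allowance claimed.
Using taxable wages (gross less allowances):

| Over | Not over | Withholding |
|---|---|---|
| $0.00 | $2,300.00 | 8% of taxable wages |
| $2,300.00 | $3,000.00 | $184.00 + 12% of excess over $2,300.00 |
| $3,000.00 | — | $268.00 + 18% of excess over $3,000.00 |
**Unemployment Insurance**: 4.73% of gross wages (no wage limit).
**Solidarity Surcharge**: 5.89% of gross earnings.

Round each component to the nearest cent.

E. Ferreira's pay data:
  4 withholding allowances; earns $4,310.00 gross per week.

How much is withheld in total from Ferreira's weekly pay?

$860.72

State Income Tax: taxable = $4,310.00 − 4×$140.00 = $3,750.00
  $268.00 + 18% × ($3,750.00 − $3,000.00) = $268.00 + 18% × $750.00 = $403.00
Unemployment Insurance: 4.73% × $4,310.00 = $203.86
Solidarity Surcharge: 5.89% × $4,310.00 = $253.86
Total: $403.00 + $203.86 + $253.86 = $860.72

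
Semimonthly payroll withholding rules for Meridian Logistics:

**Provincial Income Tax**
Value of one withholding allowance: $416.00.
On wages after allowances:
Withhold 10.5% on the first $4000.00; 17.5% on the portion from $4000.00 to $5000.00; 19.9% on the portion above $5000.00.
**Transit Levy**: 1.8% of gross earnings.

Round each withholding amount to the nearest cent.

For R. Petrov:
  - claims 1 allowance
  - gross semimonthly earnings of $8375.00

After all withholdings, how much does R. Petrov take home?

$7040.41

Provincial Income Tax: taxable = $8375.00 − 1×$416.00 = $7959.00
  $595.00 + 19.9% × ($7959.00 − $5000.00) = $595.00 + 19.9% × $2959.00 = $1183.84
Transit Levy: 1.8% × $8375.00 = $150.75
Total withheld: $1183.84 + $150.75 = $1334.59
Net pay: $8375.00 − $1334.59 = $7040.41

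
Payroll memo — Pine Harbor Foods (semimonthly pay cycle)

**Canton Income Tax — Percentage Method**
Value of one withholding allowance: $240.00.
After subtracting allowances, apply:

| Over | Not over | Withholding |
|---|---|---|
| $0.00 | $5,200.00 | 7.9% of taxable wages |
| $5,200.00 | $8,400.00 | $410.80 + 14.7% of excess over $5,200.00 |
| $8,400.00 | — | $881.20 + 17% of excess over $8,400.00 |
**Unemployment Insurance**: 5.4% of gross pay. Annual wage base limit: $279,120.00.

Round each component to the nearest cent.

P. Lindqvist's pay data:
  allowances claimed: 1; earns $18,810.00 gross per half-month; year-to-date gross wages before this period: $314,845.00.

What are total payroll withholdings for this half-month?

Canton Income Tax: taxable = $18,810.00 − 1×$240.00 = $18,570.00
  $881.20 + 17% × ($18,570.00 − $8,400.00) = $881.20 + 17% × $10,170.00 = $2,610.10
Unemployment Insurance: YTD $314,845.00 ≥ cap $279,120.00 → $0.00
Total: $2,610.10 + $0.00 = $2,610.10

$2,610.10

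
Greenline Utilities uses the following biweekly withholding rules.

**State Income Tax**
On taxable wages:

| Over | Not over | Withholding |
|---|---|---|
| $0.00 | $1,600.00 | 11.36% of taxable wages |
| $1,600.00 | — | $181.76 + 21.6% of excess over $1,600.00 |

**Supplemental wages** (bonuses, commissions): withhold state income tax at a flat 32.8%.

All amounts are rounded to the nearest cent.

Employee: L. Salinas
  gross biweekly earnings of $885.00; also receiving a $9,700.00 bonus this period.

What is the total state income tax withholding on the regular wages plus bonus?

$3,282.14

State Income Tax: taxable = $885.00
  11.36% × $885.00 = $100.54
Supplemental (32.8% flat on bonus): 32.8% × $9,700.00 = $3,181.60
Total state income tax: $100.54 + $3,181.60 = $3,282.14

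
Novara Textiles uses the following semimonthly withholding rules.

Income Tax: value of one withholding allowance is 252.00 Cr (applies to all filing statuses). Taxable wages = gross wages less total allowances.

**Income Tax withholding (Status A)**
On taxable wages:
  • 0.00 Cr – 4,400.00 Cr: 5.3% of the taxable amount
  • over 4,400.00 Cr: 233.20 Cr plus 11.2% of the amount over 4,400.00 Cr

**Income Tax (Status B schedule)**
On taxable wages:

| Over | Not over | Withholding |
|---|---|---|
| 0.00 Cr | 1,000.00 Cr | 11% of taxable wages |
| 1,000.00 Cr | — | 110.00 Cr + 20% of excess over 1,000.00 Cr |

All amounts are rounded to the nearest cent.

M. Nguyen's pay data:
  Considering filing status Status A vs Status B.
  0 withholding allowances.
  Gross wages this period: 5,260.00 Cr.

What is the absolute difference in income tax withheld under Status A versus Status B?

632.48 Cr

Income Tax (Status A): taxable = 5,260.00 Cr
  233.20 Cr + 11.2% × (5,260.00 Cr − 4,400.00 Cr) = 233.20 Cr + 11.2% × 860.00 Cr = 329.52 Cr
Income Tax (Status B): taxable = 5,260.00 Cr
  110.00 Cr + 20% × (5,260.00 Cr − 1,000.00 Cr) = 110.00 Cr + 20% × 4,260.00 Cr = 962.00 Cr
Difference: |329.52 Cr − 962.00 Cr| = 632.48 Cr (higher under Status B)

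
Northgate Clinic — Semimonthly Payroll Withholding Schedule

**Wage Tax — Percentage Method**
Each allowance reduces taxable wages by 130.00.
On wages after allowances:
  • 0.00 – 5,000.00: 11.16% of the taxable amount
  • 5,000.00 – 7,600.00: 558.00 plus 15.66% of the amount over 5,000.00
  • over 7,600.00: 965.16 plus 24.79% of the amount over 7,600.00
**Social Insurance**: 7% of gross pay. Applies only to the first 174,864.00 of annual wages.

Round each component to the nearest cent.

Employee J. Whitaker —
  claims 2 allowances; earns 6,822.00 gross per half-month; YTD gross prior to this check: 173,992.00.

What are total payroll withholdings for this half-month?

863.65

Wage Tax: taxable = 6,822.00 − 2×130.00 = 6,562.00
  558.00 + 15.66% × (6,562.00 − 5,000.00) = 558.00 + 15.66% × 1,562.00 = 802.61
Social Insurance: cap 174,864.00 − YTD 173,992.00 = 872.00 subject; 7% × 872.00 = 61.04
Total: 802.61 + 61.04 = 863.65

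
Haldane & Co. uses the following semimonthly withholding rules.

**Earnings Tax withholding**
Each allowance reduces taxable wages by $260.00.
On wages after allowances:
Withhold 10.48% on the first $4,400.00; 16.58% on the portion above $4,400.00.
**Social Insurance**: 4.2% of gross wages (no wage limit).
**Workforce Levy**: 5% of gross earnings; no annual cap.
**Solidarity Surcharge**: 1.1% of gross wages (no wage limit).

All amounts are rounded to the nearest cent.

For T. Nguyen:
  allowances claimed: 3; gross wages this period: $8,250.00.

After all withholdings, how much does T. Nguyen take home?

$6,430.12

Earnings Tax: taxable = $8,250.00 − 3×$260.00 = $7,470.00
  $461.12 + 16.58% × ($7,470.00 − $4,400.00) = $461.12 + 16.58% × $3,070.00 = $970.13
Social Insurance: 4.2% × $8,250.00 = $346.50
Workforce Levy: 5% × $8,250.00 = $412.50
Solidarity Surcharge: 1.1% × $8,250.00 = $90.75
Total withheld: $970.13 + $346.50 + $412.50 + $90.75 = $1,819.88
Net pay: $8,250.00 − $1,819.88 = $6,430.12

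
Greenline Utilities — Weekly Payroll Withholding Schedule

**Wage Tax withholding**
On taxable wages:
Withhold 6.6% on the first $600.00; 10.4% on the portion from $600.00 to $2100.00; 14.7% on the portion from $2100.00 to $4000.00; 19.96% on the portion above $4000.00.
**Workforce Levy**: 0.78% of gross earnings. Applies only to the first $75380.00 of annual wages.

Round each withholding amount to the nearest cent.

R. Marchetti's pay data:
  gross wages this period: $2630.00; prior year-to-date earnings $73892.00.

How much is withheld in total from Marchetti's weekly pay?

$285.12

Wage Tax: taxable = $2630.00
  $195.60 + 14.7% × ($2630.00 − $2100.00) = $195.60 + 14.7% × $530.00 = $273.51
Workforce Levy: cap $75380.00 − YTD $73892.00 = $1488.00 subject; 0.78% × $1488.00 = $11.61
Total: $273.51 + $11.61 = $285.12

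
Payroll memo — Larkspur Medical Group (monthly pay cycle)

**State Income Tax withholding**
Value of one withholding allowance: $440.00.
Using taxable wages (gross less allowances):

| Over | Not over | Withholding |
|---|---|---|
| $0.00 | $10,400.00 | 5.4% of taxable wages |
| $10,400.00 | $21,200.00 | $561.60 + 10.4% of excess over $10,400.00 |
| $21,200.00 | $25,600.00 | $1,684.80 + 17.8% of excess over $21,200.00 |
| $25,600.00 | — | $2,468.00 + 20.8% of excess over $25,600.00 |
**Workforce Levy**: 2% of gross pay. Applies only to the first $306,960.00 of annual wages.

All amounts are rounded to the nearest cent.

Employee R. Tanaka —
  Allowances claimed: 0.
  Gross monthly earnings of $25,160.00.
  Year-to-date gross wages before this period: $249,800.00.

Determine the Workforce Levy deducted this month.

$503.20

Workforce Levy: 2% × $25,160.00 = $503.20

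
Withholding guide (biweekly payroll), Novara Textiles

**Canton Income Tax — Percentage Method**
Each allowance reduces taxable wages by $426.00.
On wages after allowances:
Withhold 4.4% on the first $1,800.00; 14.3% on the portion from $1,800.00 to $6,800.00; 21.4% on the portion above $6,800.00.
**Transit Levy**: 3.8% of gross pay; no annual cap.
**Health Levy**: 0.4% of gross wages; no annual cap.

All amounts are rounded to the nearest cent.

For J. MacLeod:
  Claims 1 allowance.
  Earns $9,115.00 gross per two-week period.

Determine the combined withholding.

$1,581.28

Canton Income Tax: taxable = $9,115.00 − 1×$426.00 = $8,689.00
  $794.20 + 21.4% × ($8,689.00 − $6,800.00) = $794.20 + 21.4% × $1,889.00 = $1,198.45
Transit Levy: 3.8% × $9,115.00 = $346.37
Health Levy: 0.4% × $9,115.00 = $36.46
Total: $1,198.45 + $346.37 + $36.46 = $1,581.28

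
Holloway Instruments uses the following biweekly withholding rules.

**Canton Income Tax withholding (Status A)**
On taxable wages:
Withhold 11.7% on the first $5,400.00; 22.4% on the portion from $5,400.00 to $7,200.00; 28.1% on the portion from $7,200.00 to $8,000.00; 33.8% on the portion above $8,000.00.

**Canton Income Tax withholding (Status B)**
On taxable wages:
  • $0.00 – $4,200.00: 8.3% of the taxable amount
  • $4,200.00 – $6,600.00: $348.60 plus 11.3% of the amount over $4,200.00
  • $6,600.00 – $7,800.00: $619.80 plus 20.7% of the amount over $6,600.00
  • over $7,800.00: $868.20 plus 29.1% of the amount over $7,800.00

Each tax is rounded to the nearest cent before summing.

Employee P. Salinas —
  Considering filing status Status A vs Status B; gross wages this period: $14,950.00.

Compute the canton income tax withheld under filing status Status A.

$3,608.90

Canton Income Tax (Status A): taxable = $14,950.00
  $1,259.80 + 33.8% × ($14,950.00 − $8,000.00) = $1,259.80 + 33.8% × $6,950.00 = $3,608.90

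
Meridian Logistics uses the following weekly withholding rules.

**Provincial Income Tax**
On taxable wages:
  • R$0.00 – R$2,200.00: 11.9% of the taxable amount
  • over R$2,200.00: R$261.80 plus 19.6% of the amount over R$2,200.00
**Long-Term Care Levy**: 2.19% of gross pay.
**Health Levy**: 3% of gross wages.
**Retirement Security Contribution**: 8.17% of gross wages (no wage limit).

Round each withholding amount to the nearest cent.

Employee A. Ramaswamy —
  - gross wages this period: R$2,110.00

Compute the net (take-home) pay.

Provincial Income Tax: taxable = R$2,110.00
  11.9% × R$2,110.00 = R$251.09
Long-Term Care Levy: 2.19% × R$2,110.00 = R$46.21
Health Levy: 3% × R$2,110.00 = R$63.30
Retirement Security Contribution: 8.17% × R$2,110.00 = R$172.39
Total withheld: R$251.09 + R$46.21 + R$63.30 + R$172.39 = R$532.99
Net pay: R$2,110.00 − R$532.99 = R$1,577.01

R$1,577.01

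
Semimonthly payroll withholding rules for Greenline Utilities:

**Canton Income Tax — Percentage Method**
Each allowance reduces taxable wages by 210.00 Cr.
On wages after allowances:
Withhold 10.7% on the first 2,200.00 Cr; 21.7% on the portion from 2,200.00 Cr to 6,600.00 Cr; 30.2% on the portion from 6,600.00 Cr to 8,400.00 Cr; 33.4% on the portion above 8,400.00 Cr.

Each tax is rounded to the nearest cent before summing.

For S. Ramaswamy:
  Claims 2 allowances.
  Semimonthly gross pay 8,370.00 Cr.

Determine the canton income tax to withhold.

Canton Income Tax: taxable = 8,370.00 Cr − 2×210.00 Cr = 7,950.00 Cr
  1,190.20 Cr + 30.2% × (7,950.00 Cr − 6,600.00 Cr) = 1,190.20 Cr + 30.2% × 1,350.00 Cr = 1,597.90 Cr

1,597.90 Cr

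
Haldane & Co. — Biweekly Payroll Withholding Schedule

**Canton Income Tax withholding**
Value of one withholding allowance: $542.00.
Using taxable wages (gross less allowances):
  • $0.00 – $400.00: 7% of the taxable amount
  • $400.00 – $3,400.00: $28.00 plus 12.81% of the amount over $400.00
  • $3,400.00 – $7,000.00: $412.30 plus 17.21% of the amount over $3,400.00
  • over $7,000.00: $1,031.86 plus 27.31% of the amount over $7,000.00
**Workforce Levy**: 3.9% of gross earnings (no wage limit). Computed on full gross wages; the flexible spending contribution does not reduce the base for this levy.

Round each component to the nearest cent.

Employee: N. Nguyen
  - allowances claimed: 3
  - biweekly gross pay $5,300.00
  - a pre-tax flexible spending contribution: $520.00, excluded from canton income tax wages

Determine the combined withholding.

$587.49

Canton Income Tax: taxable = $5,300.00 − $520.00 − 3×$542.00 = $3,154.00
  $28.00 + 12.81% × ($3,154.00 − $400.00) = $28.00 + 12.81% × $2,754.00 = $380.79
Workforce Levy: 3.9% × $5,300.00 = $206.70
Total: $380.79 + $206.70 = $587.49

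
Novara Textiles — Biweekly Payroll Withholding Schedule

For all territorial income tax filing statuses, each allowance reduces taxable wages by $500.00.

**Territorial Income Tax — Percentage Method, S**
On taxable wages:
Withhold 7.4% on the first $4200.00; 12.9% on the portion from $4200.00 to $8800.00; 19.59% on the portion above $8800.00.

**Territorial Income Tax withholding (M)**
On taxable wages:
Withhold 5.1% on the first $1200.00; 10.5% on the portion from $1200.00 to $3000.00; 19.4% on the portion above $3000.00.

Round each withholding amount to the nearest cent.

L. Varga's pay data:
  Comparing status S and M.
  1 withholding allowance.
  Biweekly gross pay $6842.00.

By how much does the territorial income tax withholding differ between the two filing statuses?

Territorial Income Tax (S): taxable = $6842.00 − 1×$500.00 = $6342.00
  $310.80 + 12.9% × ($6342.00 − $4200.00) = $310.80 + 12.9% × $2142.00 = $587.12
Territorial Income Tax (M): taxable = $6842.00 − 1×$500.00 = $6342.00
  $250.20 + 19.4% × ($6342.00 − $3000.00) = $250.20 + 19.4% × $3342.00 = $898.55
Difference: |$587.12 − $898.55| = $311.43 (higher under M)

$311.43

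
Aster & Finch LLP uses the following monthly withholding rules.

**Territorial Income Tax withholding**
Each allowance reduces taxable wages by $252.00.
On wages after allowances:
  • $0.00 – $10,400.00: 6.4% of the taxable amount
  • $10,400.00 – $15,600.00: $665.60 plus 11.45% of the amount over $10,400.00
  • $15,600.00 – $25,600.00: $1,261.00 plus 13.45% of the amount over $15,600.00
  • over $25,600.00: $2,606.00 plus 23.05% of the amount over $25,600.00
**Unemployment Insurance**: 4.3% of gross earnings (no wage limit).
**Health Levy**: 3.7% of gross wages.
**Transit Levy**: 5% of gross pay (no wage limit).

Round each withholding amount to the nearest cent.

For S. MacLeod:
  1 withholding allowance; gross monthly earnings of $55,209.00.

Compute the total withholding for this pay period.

$16,549.96

Territorial Income Tax: taxable = $55,209.00 − 1×$252.00 = $54,957.00
  $2,606.00 + 23.05% × ($54,957.00 − $25,600.00) = $2,606.00 + 23.05% × $29,357.00 = $9,372.79
Unemployment Insurance: 4.3% × $55,209.00 = $2,373.99
Health Levy: 3.7% × $55,209.00 = $2,042.73
Transit Levy: 5% × $55,209.00 = $2,760.45
Total: $9,372.79 + $2,373.99 + $2,042.73 + $2,760.45 = $16,549.96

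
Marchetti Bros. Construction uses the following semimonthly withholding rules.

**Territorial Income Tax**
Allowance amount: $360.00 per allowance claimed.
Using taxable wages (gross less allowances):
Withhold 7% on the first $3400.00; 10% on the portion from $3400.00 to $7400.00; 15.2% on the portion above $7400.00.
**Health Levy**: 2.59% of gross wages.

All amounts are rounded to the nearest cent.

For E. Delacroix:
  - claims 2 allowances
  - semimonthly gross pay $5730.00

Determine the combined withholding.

Territorial Income Tax: taxable = $5730.00 − 2×$360.00 = $5010.00
  $238.00 + 10% × ($5010.00 − $3400.00) = $238.00 + 10% × $1610.00 = $399.00
Health Levy: 2.59% × $5730.00 = $148.41
Total: $399.00 + $148.41 = $547.41

$547.41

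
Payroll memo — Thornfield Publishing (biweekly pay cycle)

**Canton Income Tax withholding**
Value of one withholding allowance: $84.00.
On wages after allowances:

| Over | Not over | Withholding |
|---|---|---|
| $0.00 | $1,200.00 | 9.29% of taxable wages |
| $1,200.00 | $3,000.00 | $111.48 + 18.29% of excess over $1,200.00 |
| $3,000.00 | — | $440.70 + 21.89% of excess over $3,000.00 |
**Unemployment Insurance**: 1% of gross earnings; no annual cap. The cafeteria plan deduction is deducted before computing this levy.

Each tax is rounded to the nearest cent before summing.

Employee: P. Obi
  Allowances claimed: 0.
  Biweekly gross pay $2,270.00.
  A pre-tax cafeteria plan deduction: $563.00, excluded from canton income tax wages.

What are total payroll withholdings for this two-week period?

$221.28

Canton Income Tax: taxable = $2,270.00 − $563.00 = $1,707.00
  $111.48 + 18.29% × ($1,707.00 − $1,200.00) = $111.48 + 18.29% × $507.00 = $204.21
Unemployment Insurance: 1% × $1,707.00 = $17.07
Total: $204.21 + $17.07 = $221.28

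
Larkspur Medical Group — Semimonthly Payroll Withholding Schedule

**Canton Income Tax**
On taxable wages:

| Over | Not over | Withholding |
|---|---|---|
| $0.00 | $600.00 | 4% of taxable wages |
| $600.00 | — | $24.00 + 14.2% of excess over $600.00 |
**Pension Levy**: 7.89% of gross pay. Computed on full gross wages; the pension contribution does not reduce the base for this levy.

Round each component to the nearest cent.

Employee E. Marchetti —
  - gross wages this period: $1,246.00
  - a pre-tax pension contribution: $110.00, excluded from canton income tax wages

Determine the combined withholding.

Canton Income Tax: taxable = $1,246.00 − $110.00 = $1,136.00
  $24.00 + 14.2% × ($1,136.00 − $600.00) = $24.00 + 14.2% × $536.00 = $100.11
Pension Levy: 7.89% × $1,246.00 = $98.31
Total: $100.11 + $98.31 = $198.42

$198.42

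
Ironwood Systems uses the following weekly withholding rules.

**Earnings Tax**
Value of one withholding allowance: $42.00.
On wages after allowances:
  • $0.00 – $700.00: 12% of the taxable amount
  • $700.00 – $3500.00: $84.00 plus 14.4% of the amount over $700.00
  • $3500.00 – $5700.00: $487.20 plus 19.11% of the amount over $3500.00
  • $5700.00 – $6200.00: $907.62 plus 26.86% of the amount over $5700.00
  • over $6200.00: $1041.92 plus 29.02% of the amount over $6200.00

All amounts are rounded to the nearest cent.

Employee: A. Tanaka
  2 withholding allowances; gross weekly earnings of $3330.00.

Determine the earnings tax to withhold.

$450.62

Earnings Tax: taxable = $3330.00 − 2×$42.00 = $3246.00
  $84.00 + 14.4% × ($3246.00 − $700.00) = $84.00 + 14.4% × $2546.00 = $450.62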